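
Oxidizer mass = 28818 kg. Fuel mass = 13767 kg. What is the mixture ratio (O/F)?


MR = 28818 / 13767 = 2.09

2.09


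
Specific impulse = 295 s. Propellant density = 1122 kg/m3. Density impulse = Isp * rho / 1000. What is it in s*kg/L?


rho*Isp = 295 * 1122 / 1000 = 331 s*kg/L

331 s*kg/L


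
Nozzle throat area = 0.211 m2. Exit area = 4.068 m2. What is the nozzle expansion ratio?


AR = 4.068 / 0.211 = 19.3

19.3


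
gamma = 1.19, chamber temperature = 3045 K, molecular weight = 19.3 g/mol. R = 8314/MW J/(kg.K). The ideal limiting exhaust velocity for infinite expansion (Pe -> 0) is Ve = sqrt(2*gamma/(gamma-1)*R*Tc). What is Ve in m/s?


R = 8314 / 19.3 = 430.78 J/(kg.K)
Ve = sqrt(2 * 1.19 / (1.19 - 1) * 430.78 * 3045) = 4054 m/s

4054 m/s


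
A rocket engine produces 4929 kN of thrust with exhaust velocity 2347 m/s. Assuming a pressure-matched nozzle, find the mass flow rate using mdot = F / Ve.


mdot = F / Ve = 4929000 / 2347 = 2100.1 kg/s

2100.1 kg/s


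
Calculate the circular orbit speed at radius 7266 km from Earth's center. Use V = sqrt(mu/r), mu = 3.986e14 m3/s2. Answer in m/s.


V = sqrt(3.986e14 / 7266000) = 7407 m/s

7407 m/s


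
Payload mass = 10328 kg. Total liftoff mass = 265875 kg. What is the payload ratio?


PR = 10328 / 265875 = 0.0388

0.0388


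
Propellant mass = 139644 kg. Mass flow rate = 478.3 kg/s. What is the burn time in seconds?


tb = 139644 / 478.3 = 292.0 s

292.0 s


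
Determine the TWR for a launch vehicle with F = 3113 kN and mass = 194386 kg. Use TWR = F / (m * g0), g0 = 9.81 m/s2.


TWR = 3113000 / (194386 * 9.81) = 1.63

1.63


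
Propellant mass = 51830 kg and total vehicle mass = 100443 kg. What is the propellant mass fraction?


PMF = 51830 / 100443 = 0.516

0.516


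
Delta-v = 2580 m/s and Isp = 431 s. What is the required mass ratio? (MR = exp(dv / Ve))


Ve = 431 * 9.81 = 4228.11 m/s
MR = exp(2580 / 4228.11) = 1.841

1.841


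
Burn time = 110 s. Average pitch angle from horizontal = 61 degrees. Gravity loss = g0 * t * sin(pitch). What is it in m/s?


GL = 9.81 * 110 * sin(61 deg) = 944 m/s

944 m/s


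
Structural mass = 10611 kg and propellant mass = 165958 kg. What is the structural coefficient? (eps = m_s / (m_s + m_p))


eps = 10611 / (10611 + 165958) = 0.0601

0.0601


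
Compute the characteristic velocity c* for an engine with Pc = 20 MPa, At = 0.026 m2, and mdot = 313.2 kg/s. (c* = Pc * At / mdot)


c* = 20e6 * 0.026 / 313.2 = 1660 m/s

1660 m/s


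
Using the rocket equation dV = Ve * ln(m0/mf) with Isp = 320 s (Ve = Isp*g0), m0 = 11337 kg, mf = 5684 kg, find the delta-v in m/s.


Ve = 320 * 9.81 = 3139.2 m/s
dV = 3139.2 * ln(11337/5684) = 2167 m/s

2167 m/s


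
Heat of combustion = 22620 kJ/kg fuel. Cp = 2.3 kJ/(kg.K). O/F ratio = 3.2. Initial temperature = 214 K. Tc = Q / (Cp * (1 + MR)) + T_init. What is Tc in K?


Tc = 22620 / (2.3 * (1 + 3.2)) + 214 = 2556 K

2556 K


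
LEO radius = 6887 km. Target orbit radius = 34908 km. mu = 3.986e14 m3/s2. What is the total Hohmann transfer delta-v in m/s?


V1 = sqrt(mu/r1) = 7607.7 m/s
dV1 = V1*(sqrt(2*r2/(r1+r2)) - 1) = 2224.91 m/s
V2 = sqrt(mu/r2) = 3379.14 m/s
dV2 = V2*(1 - sqrt(2*r1/(r1+r2))) = 1439.26 m/s
Total dV = 3664 m/s

3664 m/s


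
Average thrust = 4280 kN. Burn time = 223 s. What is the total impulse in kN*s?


It = 4280 * 223 = 954440 kN*s

954440 kN*s


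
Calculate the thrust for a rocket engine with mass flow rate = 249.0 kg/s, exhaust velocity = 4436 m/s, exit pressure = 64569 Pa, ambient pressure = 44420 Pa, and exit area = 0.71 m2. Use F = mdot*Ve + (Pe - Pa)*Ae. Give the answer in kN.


F = 249.0 * 4436 + (64569 - 44420) * 0.71 = 1.1189e+06 N = 1118.9 kN

1118.9 kN


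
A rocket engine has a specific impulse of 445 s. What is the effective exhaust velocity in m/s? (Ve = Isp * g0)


Ve = Isp * g0 = 445 * 9.81 = 4365.4 m/s

4365.4 m/s


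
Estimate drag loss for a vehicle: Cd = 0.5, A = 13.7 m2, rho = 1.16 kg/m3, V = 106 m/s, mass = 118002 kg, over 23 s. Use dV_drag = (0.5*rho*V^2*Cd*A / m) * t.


D = 0.5 * 1.16 * 106^2 * 0.5 * 13.7 = 44640.63 N
a = 44640.63 / 118002 = 0.3783 m/s2
dV = 0.3783 * 23 = 8.7 m/s

8.7 m/s


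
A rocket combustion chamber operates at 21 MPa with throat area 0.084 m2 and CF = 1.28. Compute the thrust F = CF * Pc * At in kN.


F = 1.28 * 21e6 * 0.084 = 2.2579e+06 N = 2257.9 kN

2257.9 kN


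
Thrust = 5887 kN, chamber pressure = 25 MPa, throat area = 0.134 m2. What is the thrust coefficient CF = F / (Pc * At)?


CF = 5887000 / (25e6 * 0.134) = 1.76

1.76


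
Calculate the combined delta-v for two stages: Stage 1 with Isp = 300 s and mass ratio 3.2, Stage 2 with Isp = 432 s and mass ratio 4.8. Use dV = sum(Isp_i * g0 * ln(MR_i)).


dV1 = 300 * 9.81 * ln(3.2) = 3423.2 m/s
dV2 = 432 * 9.81 * ln(4.8) = 6647.7 m/s
Total dV = 3423.2 + 6647.7 = 10070.9 m/s ~ 10071 m/s

10071 m/s


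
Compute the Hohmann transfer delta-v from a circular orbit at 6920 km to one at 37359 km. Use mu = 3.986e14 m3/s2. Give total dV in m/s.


V1 = sqrt(mu/r1) = 7589.54 m/s
dV1 = V1*(sqrt(2*r2/(r1+r2)) - 1) = 2269.38 m/s
V2 = sqrt(mu/r2) = 3266.41 m/s
dV2 = V2*(1 - sqrt(2*r1/(r1+r2))) = 1440.25 m/s
Total dV = 3710 m/s

3710 m/s


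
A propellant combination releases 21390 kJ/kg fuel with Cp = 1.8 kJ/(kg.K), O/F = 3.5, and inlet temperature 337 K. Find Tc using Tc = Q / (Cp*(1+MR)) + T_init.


Tc = 21390 / (1.8 * (1 + 3.5)) + 337 = 2978 K

2978 K


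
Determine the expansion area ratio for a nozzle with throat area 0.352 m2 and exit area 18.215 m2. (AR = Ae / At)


AR = 18.215 / 0.352 = 51.7

51.7


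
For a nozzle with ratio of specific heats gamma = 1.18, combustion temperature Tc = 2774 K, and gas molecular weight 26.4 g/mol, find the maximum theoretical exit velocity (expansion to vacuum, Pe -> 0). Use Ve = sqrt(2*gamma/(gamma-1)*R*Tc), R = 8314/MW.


R = 8314 / 26.4 = 314.92 J/(kg.K)
Ve = sqrt(2 * 1.18 / (1.18 - 1) * 314.92 * 2774) = 3384 m/s

3384 m/s


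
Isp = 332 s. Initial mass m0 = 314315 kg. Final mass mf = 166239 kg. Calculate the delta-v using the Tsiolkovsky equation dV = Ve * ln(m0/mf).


Ve = 332 * 9.81 = 3256.92 m/s
dV = 3256.92 * ln(314315/166239) = 2075 m/s

2075 m/s


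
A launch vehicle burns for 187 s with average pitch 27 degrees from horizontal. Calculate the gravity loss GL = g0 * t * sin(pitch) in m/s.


GL = 9.81 * 187 * sin(27 deg) = 833 m/s

833 m/s


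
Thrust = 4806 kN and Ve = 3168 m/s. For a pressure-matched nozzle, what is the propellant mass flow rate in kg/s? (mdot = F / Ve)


mdot = F / Ve = 4806000 / 3168 = 1517.0 kg/s

1517.0 kg/s


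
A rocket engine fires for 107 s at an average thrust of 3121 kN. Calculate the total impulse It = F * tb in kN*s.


It = 3121 * 107 = 333947 kN*s

333947 kN*s


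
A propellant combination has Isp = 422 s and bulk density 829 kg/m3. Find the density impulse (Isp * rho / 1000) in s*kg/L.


rho*Isp = 422 * 829 / 1000 = 350 s*kg/L

350 s*kg/L


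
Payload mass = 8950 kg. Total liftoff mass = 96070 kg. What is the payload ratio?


PR = 8950 / 96070 = 0.0932

0.0932


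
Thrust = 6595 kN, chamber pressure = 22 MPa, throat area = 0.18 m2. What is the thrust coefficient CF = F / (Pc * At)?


CF = 6595000 / (22e6 * 0.18) = 1.67

1.67


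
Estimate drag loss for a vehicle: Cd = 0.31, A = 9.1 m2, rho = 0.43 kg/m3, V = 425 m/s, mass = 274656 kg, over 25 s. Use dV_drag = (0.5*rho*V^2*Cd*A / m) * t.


D = 0.5 * 0.43 * 425^2 * 0.31 * 9.1 = 109551.77 N
a = 109551.77 / 274656 = 0.3989 m/s2
dV = 0.3989 * 25 = 10.0 m/s

10.0 m/s


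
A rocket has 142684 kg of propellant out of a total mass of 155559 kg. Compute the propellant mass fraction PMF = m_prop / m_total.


PMF = 142684 / 155559 = 0.917

0.917


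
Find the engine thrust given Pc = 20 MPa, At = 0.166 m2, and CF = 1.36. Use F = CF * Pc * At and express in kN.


F = 1.36 * 20e6 * 0.166 = 4.5152e+06 N = 4515.2 kN

4515.2 kN


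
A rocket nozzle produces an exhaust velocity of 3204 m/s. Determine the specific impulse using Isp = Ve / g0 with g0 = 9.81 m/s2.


Isp = Ve / g0 = 3204 / 9.81 = 326.6 s

326.6 s


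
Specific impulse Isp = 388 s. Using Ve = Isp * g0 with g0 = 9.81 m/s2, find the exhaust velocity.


Ve = Isp * g0 = 388 * 9.81 = 3806.3 m/s

3806.3 m/s


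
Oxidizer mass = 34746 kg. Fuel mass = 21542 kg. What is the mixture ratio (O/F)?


MR = 34746 / 21542 = 1.61

1.61


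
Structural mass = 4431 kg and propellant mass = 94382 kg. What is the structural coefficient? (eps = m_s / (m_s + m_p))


eps = 4431 / (4431 + 94382) = 0.0448

0.0448


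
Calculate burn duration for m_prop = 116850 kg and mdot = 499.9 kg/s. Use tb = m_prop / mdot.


tb = 116850 / 499.9 = 233.7 s

233.7 s


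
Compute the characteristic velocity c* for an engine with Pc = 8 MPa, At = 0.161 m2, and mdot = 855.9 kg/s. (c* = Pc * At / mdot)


c* = 8e6 * 0.161 / 855.9 = 1505 m/s

1505 m/s


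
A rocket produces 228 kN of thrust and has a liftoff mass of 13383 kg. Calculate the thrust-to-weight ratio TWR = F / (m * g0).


TWR = 228000 / (13383 * 9.81) = 1.74

1.74


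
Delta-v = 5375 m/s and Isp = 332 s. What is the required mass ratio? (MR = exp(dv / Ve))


Ve = 332 * 9.81 = 3256.92 m/s
MR = exp(5375 / 3256.92) = 5.209

5.209


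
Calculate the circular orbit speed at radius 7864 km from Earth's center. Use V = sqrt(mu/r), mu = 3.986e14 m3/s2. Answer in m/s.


V = sqrt(3.986e14 / 7864000) = 7119 m/s

7119 m/s


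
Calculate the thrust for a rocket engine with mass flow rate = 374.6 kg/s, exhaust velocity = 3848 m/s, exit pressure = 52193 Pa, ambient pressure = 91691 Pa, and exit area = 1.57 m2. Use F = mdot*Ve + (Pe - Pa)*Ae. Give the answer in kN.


F = 374.6 * 3848 + (52193 - 91691) * 1.57 = 1.3794e+06 N = 1379.4 kN

1379.4 kN


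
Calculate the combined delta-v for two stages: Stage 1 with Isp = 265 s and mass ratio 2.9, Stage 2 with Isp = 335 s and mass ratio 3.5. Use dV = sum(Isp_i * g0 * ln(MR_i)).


dV1 = 265 * 9.81 * ln(2.9) = 2767.9 m/s
dV2 = 335 * 9.81 * ln(3.5) = 4117.0 m/s
Total dV = 2767.9 + 4117.0 = 6884.9 m/s ~ 6885 m/s

6885 m/s


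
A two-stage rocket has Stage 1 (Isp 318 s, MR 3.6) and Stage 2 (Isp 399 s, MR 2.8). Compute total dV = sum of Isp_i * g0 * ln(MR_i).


dV1 = 318 * 9.81 * ln(3.6) = 3996.0 m/s
dV2 = 399 * 9.81 * ln(2.8) = 4030.1 m/s
Total dV = 3996.0 + 4030.1 = 8026.1 m/s ~ 8026 m/s

8026 m/s


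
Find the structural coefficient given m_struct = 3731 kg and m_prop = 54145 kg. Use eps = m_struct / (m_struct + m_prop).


eps = 3731 / (3731 + 54145) = 0.0645

0.0645


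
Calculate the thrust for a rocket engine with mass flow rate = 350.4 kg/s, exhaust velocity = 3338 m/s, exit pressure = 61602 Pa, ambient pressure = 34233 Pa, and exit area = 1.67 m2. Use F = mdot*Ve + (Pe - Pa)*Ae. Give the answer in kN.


F = 350.4 * 3338 + (61602 - 34233) * 1.67 = 1.2153e+06 N = 1215.3 kN

1215.3 kN


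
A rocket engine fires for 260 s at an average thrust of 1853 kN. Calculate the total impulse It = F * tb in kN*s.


It = 1853 * 260 = 481780 kN*s

481780 kN*s


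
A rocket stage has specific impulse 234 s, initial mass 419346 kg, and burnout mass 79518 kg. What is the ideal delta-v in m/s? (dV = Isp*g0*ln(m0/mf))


Ve = 234 * 9.81 = 2295.54 m/s
dV = 2295.54 * ln(419346/79518) = 3817 m/s

3817 m/s


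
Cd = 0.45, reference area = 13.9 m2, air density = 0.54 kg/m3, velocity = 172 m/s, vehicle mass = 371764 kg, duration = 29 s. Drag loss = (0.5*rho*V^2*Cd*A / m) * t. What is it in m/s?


D = 0.5 * 0.54 * 172^2 * 0.45 * 13.9 = 49962.94 N
a = 49962.94 / 371764 = 0.1344 m/s2
dV = 0.1344 * 29 = 3.9 m/s

3.9 m/s


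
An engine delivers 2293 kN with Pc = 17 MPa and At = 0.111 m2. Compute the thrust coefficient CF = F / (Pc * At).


CF = 2293000 / (17e6 * 0.111) = 1.22

1.22


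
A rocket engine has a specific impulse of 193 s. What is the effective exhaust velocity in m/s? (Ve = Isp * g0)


Ve = Isp * g0 = 193 * 9.81 = 1893.3 m/s

1893.3 m/s


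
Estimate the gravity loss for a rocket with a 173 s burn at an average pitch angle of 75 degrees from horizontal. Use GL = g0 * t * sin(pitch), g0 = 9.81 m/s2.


GL = 9.81 * 173 * sin(75 deg) = 1639 m/s

1639 m/s


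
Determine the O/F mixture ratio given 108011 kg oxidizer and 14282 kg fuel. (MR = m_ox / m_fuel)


MR = 108011 / 14282 = 7.56

7.56


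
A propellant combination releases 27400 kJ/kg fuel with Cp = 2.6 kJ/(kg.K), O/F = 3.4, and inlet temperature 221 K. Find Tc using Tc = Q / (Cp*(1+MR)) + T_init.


Tc = 27400 / (2.6 * (1 + 3.4)) + 221 = 2616 K

2616 K


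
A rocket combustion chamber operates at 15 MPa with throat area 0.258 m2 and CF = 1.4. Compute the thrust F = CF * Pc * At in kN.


F = 1.4 * 15e6 * 0.258 = 5.4180e+06 N = 5418.0 kN

5418.0 kN


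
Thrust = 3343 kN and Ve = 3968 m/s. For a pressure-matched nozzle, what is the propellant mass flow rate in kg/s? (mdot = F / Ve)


mdot = F / Ve = 3343000 / 3968 = 842.5 kg/s

842.5 kg/s


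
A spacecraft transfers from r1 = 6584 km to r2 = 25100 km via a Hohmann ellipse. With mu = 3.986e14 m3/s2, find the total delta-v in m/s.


V1 = sqrt(mu/r1) = 7780.79 m/s
dV1 = V1*(sqrt(2*r2/(r1+r2)) - 1) = 2013.11 m/s
V2 = sqrt(mu/r2) = 3985.03 m/s
dV2 = V2*(1 - sqrt(2*r1/(r1+r2))) = 1415.99 m/s
Total dV = 3429 m/s

3429 m/s


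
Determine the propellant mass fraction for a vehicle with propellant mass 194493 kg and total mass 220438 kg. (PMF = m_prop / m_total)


PMF = 194493 / 220438 = 0.882

0.882


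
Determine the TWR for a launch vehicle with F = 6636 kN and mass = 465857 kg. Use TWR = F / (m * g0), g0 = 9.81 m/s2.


TWR = 6636000 / (465857 * 9.81) = 1.45

1.45


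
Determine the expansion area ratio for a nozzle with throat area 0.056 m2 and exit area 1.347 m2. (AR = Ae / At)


AR = 1.347 / 0.056 = 24.1

24.1


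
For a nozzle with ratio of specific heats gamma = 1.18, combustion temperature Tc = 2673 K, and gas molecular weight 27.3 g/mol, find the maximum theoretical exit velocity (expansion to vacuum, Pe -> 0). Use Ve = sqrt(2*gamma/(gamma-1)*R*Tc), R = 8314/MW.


R = 8314 / 27.3 = 304.54 J/(kg.K)
Ve = sqrt(2 * 1.18 / (1.18 - 1) * 304.54 * 2673) = 3267 m/s

3267 m/s


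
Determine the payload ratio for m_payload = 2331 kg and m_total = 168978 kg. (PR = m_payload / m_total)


PR = 2331 / 168978 = 0.0138

0.0138


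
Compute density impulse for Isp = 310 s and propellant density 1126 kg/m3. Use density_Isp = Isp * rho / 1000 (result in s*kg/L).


rho*Isp = 310 * 1126 / 1000 = 349 s*kg/L

349 s*kg/L


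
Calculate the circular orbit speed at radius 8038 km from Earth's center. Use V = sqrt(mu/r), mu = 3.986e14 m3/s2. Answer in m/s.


V = sqrt(3.986e14 / 8038000) = 7042 m/s

7042 m/s


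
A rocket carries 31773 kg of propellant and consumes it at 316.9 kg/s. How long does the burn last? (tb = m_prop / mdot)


tb = 31773 / 316.9 = 100.3 s

100.3 s


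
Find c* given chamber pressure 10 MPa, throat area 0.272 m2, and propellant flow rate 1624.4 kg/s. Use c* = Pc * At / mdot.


c* = 10e6 * 0.272 / 1624.4 = 1674 m/s

1674 m/s


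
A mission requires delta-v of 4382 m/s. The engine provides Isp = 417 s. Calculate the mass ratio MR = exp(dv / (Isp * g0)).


Ve = 417 * 9.81 = 4090.77 m/s
MR = exp(4382 / 4090.77) = 2.919

2.919


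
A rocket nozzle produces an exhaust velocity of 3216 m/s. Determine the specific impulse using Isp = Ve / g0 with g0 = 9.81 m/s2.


Isp = Ve / g0 = 3216 / 9.81 = 327.8 s

327.8 s


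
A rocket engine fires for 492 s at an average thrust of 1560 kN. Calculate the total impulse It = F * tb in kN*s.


It = 1560 * 492 = 767520 kN*s

767520 kN*s


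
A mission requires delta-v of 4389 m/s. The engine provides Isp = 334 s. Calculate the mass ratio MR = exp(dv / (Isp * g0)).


Ve = 334 * 9.81 = 3276.54 m/s
MR = exp(4389 / 3276.54) = 3.817

3.817


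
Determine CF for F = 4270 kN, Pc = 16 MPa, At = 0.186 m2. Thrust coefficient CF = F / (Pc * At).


CF = 4270000 / (16e6 * 0.186) = 1.43

1.43


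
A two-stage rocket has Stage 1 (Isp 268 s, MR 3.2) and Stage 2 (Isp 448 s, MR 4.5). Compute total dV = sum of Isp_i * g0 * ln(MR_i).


dV1 = 268 * 9.81 * ln(3.2) = 3058.0 m/s
dV2 = 448 * 9.81 * ln(4.5) = 6610.2 m/s
Total dV = 3058.0 + 6610.2 = 9668.2 m/s ~ 9668 m/s

9668 m/s


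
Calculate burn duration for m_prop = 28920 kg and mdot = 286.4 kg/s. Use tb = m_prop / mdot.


tb = 28920 / 286.4 = 101.0 s

101.0 s


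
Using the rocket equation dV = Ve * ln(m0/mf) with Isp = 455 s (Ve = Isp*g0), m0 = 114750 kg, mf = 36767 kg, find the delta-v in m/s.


Ve = 455 * 9.81 = 4463.55 m/s
dV = 4463.55 * ln(114750/36767) = 5080 m/s

5080 m/s


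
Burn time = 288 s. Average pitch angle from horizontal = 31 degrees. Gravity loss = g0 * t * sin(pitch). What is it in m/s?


GL = 9.81 * 288 * sin(31 deg) = 1455 m/s

1455 m/s


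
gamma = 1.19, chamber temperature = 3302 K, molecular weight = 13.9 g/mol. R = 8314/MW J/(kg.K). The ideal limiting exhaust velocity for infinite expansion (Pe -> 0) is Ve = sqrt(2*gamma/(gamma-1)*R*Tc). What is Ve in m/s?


R = 8314 / 13.9 = 598.13 J/(kg.K)
Ve = sqrt(2 * 1.19 / (1.19 - 1) * 598.13 * 3302) = 4974 m/s

4974 m/s


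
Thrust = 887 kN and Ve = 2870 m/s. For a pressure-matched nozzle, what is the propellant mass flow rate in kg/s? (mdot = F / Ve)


mdot = F / Ve = 887000 / 2870 = 309.1 kg/s

309.1 kg/s


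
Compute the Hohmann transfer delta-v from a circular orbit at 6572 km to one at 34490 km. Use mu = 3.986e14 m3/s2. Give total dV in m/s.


V1 = sqrt(mu/r1) = 7787.89 m/s
dV1 = V1*(sqrt(2*r2/(r1+r2)) - 1) = 2306.07 m/s
V2 = sqrt(mu/r2) = 3399.55 m/s
dV2 = V2*(1 - sqrt(2*r1/(r1+r2))) = 1476.17 m/s
Total dV = 3782 m/s

3782 m/s


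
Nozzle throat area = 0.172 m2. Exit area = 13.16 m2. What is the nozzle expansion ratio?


AR = 13.16 / 0.172 = 76.5

76.5


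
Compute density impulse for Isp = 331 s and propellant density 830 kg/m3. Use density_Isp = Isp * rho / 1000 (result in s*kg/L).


rho*Isp = 331 * 830 / 1000 = 275 s*kg/L

275 s*kg/L


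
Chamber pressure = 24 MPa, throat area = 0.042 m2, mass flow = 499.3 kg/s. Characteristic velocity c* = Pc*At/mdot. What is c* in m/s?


c* = 24e6 * 0.042 / 499.3 = 2019 m/s

2019 m/s


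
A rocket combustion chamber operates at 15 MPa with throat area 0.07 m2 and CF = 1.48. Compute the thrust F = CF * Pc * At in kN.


F = 1.48 * 15e6 * 0.07 = 1.5540e+06 N = 1554.0 kN

1554.0 kN


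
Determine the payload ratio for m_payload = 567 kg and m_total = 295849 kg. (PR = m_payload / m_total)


PR = 567 / 295849 = 0.0019

0.0019


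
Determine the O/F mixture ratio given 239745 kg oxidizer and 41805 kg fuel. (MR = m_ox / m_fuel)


MR = 239745 / 41805 = 5.73

5.73


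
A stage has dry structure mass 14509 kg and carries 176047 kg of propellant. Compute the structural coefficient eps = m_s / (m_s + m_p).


eps = 14509 / (14509 + 176047) = 0.0761

0.0761


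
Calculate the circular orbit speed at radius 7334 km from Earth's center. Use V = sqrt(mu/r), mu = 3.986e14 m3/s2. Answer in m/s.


V = sqrt(3.986e14 / 7334000) = 7372 m/s

7372 m/s


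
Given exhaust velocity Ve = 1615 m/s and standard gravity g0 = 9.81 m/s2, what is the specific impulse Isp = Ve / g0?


Isp = Ve / g0 = 1615 / 9.81 = 164.6 s

164.6 s


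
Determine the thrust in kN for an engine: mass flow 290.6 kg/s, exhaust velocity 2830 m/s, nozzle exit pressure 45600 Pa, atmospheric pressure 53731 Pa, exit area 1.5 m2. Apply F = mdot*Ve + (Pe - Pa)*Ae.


F = 290.6 * 2830 + (45600 - 53731) * 1.5 = 810202.0 N = 810.2 kN

810.2 kN


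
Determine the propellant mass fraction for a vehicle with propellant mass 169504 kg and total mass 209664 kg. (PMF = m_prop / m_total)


PMF = 169504 / 209664 = 0.808

0.808


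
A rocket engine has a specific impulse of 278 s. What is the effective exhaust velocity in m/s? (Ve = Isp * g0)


Ve = Isp * g0 = 278 * 9.81 = 2727.2 m/s

2727.2 m/s


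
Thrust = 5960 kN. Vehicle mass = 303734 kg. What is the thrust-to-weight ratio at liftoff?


TWR = 5960000 / (303734 * 9.81) = 2.0

2.0


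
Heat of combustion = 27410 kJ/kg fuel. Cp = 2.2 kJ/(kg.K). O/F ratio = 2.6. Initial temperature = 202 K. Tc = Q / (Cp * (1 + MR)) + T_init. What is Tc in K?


Tc = 27410 / (2.2 * (1 + 2.6)) + 202 = 3663 K

3663 K


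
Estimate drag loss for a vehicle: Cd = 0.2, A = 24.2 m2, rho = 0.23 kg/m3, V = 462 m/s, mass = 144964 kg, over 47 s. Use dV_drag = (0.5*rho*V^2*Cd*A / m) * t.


D = 0.5 * 0.23 * 462^2 * 0.2 * 24.2 = 118802.93 N
a = 118802.93 / 144964 = 0.8195 m/s2
dV = 0.8195 * 47 = 38.5 m/s

38.5 m/s


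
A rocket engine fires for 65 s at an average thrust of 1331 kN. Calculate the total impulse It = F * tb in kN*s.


It = 1331 * 65 = 86515 kN*s

86515 kN*s


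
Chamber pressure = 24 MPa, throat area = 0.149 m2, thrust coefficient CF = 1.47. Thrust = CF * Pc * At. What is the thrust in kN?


F = 1.47 * 24e6 * 0.149 = 5.2567e+06 N = 5256.7 kN

5256.7 kN


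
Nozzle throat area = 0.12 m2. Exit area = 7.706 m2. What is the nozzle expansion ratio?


AR = 7.706 / 0.12 = 64.2

64.2


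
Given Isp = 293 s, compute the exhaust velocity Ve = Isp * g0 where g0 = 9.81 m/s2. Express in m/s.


Ve = Isp * g0 = 293 * 9.81 = 2874.3 m/s

2874.3 m/s


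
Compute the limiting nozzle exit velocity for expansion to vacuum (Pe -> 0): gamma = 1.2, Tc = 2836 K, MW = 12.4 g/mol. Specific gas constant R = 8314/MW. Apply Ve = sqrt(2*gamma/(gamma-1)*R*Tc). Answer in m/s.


R = 8314 / 12.4 = 670.48 J/(kg.K)
Ve = sqrt(2 * 1.2 / (1.2 - 1) * 670.48 * 2836) = 4777 m/s

4777 m/s


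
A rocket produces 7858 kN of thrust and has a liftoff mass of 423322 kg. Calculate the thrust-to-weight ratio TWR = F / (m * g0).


TWR = 7858000 / (423322 * 9.81) = 1.89

1.89


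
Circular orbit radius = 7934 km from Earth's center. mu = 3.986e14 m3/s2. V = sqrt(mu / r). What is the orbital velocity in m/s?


V = sqrt(3.986e14 / 7934000) = 7088 m/s

7088 m/s


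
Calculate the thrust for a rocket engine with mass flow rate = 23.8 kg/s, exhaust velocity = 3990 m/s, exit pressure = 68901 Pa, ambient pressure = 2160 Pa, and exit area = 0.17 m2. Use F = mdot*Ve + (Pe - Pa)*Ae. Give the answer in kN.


F = 23.8 * 3990 + (68901 - 2160) * 0.17 = 106308.0 N = 106.3 kN

106.3 kN


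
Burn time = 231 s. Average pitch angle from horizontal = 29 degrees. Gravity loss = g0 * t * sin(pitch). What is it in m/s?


GL = 9.81 * 231 * sin(29 deg) = 1099 m/s

1099 m/s


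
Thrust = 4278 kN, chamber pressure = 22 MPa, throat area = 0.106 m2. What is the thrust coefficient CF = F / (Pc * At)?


CF = 4278000 / (22e6 * 0.106) = 1.83

1.83


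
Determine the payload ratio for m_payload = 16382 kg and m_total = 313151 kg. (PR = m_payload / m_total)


PR = 16382 / 313151 = 0.0523

0.0523


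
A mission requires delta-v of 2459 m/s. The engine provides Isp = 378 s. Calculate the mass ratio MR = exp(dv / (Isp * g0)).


Ve = 378 * 9.81 = 3708.18 m/s
MR = exp(2459 / 3708.18) = 1.941

1.941


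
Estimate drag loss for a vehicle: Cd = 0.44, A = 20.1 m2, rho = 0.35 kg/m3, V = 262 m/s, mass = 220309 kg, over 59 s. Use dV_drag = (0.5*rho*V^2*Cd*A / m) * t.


D = 0.5 * 0.35 * 262^2 * 0.44 * 20.1 = 106240.32 N
a = 106240.32 / 220309 = 0.4822 m/s2
dV = 0.4822 * 59 = 28.5 m/s

28.5 m/s


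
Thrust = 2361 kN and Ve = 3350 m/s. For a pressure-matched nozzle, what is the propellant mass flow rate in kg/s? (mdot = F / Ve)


mdot = F / Ve = 2361000 / 3350 = 704.8 kg/s

704.8 kg/s


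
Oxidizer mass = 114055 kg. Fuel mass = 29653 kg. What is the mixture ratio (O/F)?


MR = 114055 / 29653 = 3.85

3.85


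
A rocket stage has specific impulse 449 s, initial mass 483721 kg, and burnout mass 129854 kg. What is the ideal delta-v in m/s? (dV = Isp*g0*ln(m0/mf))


Ve = 449 * 9.81 = 4404.69 m/s
dV = 4404.69 * ln(483721/129854) = 5793 m/s

5793 m/s


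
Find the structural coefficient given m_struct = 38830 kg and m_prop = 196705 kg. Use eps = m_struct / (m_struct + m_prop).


eps = 38830 / (38830 + 196705) = 0.1649

0.1649


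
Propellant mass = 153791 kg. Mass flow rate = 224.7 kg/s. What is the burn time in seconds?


tb = 153791 / 224.7 = 684.4 s

684.4 s


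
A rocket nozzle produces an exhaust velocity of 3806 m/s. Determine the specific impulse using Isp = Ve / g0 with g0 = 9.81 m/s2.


Isp = Ve / g0 = 3806 / 9.81 = 388.0 s

388.0 s


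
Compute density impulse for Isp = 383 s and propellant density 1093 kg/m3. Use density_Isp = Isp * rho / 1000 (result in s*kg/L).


rho*Isp = 383 * 1093 / 1000 = 419 s*kg/L

419 s*kg/L


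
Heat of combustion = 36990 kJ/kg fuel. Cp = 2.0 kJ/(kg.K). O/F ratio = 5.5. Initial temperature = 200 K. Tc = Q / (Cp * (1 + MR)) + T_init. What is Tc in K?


Tc = 36990 / (2.0 * (1 + 5.5)) + 200 = 3045 K

3045 K


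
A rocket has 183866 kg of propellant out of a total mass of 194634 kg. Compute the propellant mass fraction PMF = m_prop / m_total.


PMF = 183866 / 194634 = 0.945

0.945


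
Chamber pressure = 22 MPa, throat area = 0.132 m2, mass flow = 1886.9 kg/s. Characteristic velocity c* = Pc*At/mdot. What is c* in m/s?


c* = 22e6 * 0.132 / 1886.9 = 1539 m/s

1539 m/s


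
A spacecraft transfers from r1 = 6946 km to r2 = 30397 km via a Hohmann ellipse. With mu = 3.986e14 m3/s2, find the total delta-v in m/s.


V1 = sqrt(mu/r1) = 7575.32 m/s
dV1 = V1*(sqrt(2*r2/(r1+r2)) - 1) = 2090.24 m/s
V2 = sqrt(mu/r2) = 3621.21 m/s
dV2 = V2*(1 - sqrt(2*r1/(r1+r2))) = 1412.54 m/s
Total dV = 3503 m/s

3503 m/s


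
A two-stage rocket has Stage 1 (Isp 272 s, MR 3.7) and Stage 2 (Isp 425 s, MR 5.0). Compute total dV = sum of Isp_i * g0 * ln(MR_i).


dV1 = 272 * 9.81 * ln(3.7) = 3491.1 m/s
dV2 = 425 * 9.81 * ln(5.0) = 6710.1 m/s
Total dV = 3491.1 + 6710.1 = 10201.2 m/s ~ 10201 m/s

10201 m/s


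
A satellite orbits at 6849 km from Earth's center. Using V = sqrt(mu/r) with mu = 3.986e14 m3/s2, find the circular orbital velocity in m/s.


V = sqrt(3.986e14 / 6849000) = 7629 m/s

7629 m/s


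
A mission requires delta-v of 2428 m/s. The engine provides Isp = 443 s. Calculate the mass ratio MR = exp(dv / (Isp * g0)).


Ve = 443 * 9.81 = 4345.83 m/s
MR = exp(2428 / 4345.83) = 1.748

1.748


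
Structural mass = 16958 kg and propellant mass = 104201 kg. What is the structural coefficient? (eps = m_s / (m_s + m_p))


eps = 16958 / (16958 + 104201) = 0.14

0.14


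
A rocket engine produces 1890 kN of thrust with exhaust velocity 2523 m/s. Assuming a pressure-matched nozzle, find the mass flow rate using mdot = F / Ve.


mdot = F / Ve = 1890000 / 2523 = 749.1 kg/s

749.1 kg/s


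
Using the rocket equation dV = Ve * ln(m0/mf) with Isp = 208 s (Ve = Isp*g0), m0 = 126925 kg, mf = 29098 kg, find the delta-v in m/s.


Ve = 208 * 9.81 = 2040.48 m/s
dV = 2040.48 * ln(126925/29098) = 3005 m/s

3005 m/s


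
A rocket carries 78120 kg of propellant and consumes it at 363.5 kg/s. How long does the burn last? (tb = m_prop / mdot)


tb = 78120 / 363.5 = 214.9 s

214.9 s


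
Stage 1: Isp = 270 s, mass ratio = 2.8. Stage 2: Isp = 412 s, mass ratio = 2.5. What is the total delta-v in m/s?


dV1 = 270 * 9.81 * ln(2.8) = 2727.2 m/s
dV2 = 412 * 9.81 * ln(2.5) = 3703.4 m/s
Total dV = 2727.2 + 3703.4 = 6430.6 m/s ~ 6431 m/s

6431 m/s


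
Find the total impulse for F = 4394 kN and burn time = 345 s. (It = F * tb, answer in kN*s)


It = 4394 * 345 = 1515930 kN*s

1515930 kN*s


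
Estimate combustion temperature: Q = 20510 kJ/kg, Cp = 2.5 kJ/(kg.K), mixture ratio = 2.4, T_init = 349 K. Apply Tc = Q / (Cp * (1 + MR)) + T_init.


Tc = 20510 / (2.5 * (1 + 2.4)) + 349 = 2762 K

2762 K


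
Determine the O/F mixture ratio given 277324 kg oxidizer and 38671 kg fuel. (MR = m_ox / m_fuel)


MR = 277324 / 38671 = 7.17

7.17


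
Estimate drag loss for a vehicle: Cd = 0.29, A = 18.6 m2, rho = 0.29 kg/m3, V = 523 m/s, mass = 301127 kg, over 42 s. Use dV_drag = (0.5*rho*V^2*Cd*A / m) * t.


D = 0.5 * 0.29 * 523^2 * 0.29 * 18.6 = 213935.24 N
a = 213935.24 / 301127 = 0.7104 m/s2
dV = 0.7104 * 42 = 29.8 m/s

29.8 m/s


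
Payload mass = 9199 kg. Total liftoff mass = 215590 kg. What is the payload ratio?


PR = 9199 / 215590 = 0.0427

0.0427


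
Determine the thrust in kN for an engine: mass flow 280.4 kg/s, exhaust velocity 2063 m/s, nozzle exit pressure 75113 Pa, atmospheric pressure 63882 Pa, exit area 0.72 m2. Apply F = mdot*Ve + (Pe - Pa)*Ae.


F = 280.4 * 2063 + (75113 - 63882) * 0.72 = 586552.0 N = 586.6 kN

586.6 kN


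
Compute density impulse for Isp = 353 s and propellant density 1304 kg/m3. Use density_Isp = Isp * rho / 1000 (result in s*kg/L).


rho*Isp = 353 * 1304 / 1000 = 460 s*kg/L

460 s*kg/L


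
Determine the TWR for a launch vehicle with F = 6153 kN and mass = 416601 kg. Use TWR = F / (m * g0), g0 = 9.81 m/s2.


TWR = 6153000 / (416601 * 9.81) = 1.51

1.51


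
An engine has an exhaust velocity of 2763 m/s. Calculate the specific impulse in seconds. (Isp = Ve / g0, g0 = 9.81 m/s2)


Isp = Ve / g0 = 2763 / 9.81 = 281.7 s

281.7 s


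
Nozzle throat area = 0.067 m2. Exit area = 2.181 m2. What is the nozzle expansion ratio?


AR = 2.181 / 0.067 = 32.6

32.6


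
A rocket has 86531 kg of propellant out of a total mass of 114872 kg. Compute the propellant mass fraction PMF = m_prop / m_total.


PMF = 86531 / 114872 = 0.753

0.753


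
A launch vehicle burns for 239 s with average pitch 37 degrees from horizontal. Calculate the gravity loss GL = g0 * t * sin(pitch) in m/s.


GL = 9.81 * 239 * sin(37 deg) = 1411 m/s

1411 m/s


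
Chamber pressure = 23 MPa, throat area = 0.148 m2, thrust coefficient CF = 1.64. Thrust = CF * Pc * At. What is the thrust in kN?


F = 1.64 * 23e6 * 0.148 = 5.5826e+06 N = 5582.6 kN

5582.6 kN


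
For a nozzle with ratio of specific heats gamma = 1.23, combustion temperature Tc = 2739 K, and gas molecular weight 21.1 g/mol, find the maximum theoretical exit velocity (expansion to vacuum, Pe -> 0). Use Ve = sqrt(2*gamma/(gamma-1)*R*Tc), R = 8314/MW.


R = 8314 / 21.1 = 394.03 J/(kg.K)
Ve = sqrt(2 * 1.23 / (1.23 - 1) * 394.03 * 2739) = 3398 m/s

3398 m/s


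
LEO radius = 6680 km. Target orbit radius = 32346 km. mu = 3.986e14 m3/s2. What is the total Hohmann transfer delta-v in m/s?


V1 = sqrt(mu/r1) = 7724.68 m/s
dV1 = V1*(sqrt(2*r2/(r1+r2)) - 1) = 2220.87 m/s
V2 = sqrt(mu/r2) = 3510.41 m/s
dV2 = V2*(1 - sqrt(2*r1/(r1+r2))) = 1456.49 m/s
Total dV = 3677 m/s

3677 m/s


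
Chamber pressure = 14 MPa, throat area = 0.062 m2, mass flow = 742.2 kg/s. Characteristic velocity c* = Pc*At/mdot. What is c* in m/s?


c* = 14e6 * 0.062 / 742.2 = 1169 m/s

1169 m/s


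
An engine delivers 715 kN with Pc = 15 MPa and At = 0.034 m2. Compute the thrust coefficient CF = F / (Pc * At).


CF = 715000 / (15e6 * 0.034) = 1.4

1.4


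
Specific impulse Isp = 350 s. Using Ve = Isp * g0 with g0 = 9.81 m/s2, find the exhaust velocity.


Ve = Isp * g0 = 350 * 9.81 = 3433.5 m/s

3433.5 m/s


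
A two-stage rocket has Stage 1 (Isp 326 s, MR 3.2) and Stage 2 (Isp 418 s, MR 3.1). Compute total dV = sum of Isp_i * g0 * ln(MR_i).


dV1 = 326 * 9.81 * ln(3.2) = 3719.8 m/s
dV2 = 418 * 9.81 * ln(3.1) = 4639.4 m/s
Total dV = 3719.8 + 4639.4 = 8359.2 m/s ~ 8359 m/s

8359 m/s


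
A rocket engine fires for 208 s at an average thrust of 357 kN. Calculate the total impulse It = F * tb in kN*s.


It = 357 * 208 = 74256 kN*s

74256 kN*s


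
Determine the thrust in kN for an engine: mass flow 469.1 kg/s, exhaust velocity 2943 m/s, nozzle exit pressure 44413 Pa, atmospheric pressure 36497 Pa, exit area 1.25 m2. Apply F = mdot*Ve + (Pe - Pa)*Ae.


F = 469.1 * 2943 + (44413 - 36497) * 1.25 = 1.3905e+06 N = 1390.5 kN

1390.5 kN


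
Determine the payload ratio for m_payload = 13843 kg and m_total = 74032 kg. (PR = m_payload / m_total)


PR = 13843 / 74032 = 0.187

0.187


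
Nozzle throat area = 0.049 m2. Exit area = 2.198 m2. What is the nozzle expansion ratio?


AR = 2.198 / 0.049 = 44.9

44.9


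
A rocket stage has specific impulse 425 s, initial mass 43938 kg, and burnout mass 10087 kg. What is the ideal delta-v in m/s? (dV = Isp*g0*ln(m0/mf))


Ve = 425 * 9.81 = 4169.25 m/s
dV = 4169.25 * ln(43938/10087) = 6135 m/s

6135 m/s


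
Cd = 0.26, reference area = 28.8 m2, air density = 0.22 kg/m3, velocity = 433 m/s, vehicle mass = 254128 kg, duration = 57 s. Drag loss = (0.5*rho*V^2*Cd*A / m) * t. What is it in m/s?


D = 0.5 * 0.22 * 433^2 * 0.26 * 28.8 = 154430.94 N
a = 154430.94 / 254128 = 0.6077 m/s2
dV = 0.6077 * 57 = 34.6 m/s

34.6 m/s


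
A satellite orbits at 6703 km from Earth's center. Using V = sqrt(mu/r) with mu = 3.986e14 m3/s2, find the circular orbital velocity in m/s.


V = sqrt(3.986e14 / 6703000) = 7711 m/s

7711 m/s


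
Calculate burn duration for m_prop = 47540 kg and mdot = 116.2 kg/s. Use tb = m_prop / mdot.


tb = 47540 / 116.2 = 409.1 s

409.1 s


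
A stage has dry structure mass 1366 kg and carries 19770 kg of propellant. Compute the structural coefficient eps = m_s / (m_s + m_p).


eps = 1366 / (1366 + 19770) = 0.0646

0.0646


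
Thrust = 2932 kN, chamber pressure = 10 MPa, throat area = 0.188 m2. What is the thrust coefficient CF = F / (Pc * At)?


CF = 2932000 / (10e6 * 0.188) = 1.56

1.56


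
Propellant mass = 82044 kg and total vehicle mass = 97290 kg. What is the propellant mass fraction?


PMF = 82044 / 97290 = 0.843

0.843


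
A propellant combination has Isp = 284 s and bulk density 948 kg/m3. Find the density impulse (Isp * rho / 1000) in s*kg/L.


rho*Isp = 284 * 948 / 1000 = 269 s*kg/L

269 s*kg/L


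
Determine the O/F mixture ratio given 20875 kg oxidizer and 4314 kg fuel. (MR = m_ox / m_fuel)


MR = 20875 / 4314 = 4.84

4.84


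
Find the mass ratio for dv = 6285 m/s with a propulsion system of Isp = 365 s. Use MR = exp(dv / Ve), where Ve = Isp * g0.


Ve = 365 * 9.81 = 3580.65 m/s
MR = exp(6285 / 3580.65) = 5.785

5.785


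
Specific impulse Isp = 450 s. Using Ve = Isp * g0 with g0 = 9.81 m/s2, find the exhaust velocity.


Ve = Isp * g0 = 450 * 9.81 = 4414.5 m/s

4414.5 m/s


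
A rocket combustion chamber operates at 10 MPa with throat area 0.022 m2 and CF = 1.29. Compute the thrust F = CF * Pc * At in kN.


F = 1.29 * 10e6 * 0.022 = 283800.0 N = 283.8 kN

283.8 kN


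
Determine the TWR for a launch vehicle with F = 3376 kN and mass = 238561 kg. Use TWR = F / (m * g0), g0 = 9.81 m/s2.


TWR = 3376000 / (238561 * 9.81) = 1.44

1.44


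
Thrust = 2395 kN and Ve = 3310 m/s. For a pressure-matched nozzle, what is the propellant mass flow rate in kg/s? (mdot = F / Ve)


mdot = F / Ve = 2395000 / 3310 = 723.6 kg/s

723.6 kg/s


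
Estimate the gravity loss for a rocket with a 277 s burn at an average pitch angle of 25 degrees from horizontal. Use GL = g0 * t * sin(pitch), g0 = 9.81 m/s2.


GL = 9.81 * 277 * sin(25 deg) = 1148 m/s

1148 m/s


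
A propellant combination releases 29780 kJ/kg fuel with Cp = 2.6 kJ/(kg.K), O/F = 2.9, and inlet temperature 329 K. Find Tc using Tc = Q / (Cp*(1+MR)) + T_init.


Tc = 29780 / (2.6 * (1 + 2.9)) + 329 = 3266 K

3266 K


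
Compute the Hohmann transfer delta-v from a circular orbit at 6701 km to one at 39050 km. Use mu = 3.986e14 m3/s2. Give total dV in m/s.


V1 = sqrt(mu/r1) = 7712.57 m/s
dV1 = V1*(sqrt(2*r2/(r1+r2)) - 1) = 2364.27 m/s
V2 = sqrt(mu/r2) = 3194.91 m/s
dV2 = V2*(1 - sqrt(2*r1/(r1+r2))) = 1465.72 m/s
Total dV = 3830 m/s

3830 m/s


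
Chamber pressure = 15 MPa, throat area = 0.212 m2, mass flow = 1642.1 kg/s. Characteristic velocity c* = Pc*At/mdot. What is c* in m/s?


c* = 15e6 * 0.212 / 1642.1 = 1937 m/s

1937 m/s


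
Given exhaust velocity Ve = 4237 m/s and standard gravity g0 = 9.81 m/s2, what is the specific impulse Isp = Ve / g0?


Isp = Ve / g0 = 4237 / 9.81 = 431.9 s

431.9 s


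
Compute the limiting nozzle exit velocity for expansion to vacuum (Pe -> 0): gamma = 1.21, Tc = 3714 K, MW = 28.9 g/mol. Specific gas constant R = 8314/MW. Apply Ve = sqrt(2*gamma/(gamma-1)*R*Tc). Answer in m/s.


R = 8314 / 28.9 = 287.68 J/(kg.K)
Ve = sqrt(2 * 1.21 / (1.21 - 1) * 287.68 * 3714) = 3509 m/s

3509 m/s


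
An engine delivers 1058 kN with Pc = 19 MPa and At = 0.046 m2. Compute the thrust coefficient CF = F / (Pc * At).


CF = 1058000 / (19e6 * 0.046) = 1.21

1.21


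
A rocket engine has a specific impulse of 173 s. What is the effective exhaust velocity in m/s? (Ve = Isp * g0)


Ve = Isp * g0 = 173 * 9.81 = 1697.1 m/s

1697.1 m/s


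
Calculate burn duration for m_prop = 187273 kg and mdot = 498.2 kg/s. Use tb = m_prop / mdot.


tb = 187273 / 498.2 = 375.9 s

375.9 s


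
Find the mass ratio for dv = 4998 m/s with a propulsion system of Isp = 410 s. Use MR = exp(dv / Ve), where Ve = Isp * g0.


Ve = 410 * 9.81 = 4022.1 m/s
MR = exp(4998 / 4022.1) = 3.465

3.465


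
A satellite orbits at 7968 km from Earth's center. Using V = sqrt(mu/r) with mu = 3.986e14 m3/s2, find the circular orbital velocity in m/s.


V = sqrt(3.986e14 / 7968000) = 7073 m/s

7073 m/s


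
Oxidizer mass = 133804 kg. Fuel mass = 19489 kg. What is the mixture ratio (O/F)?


MR = 133804 / 19489 = 6.87

6.87


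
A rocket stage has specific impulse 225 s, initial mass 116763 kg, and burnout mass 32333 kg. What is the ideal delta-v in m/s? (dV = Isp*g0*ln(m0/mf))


Ve = 225 * 9.81 = 2207.25 m/s
dV = 2207.25 * ln(116763/32333) = 2834 m/s

2834 m/s


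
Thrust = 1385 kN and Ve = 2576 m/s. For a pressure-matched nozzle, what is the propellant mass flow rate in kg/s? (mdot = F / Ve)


mdot = F / Ve = 1385000 / 2576 = 537.7 kg/s

537.7 kg/s


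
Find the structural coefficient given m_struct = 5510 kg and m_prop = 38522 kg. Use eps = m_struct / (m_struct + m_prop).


eps = 5510 / (5510 + 38522) = 0.1251

0.1251


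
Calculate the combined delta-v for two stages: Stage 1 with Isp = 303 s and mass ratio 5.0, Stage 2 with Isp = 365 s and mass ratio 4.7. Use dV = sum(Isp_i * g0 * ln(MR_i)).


dV1 = 303 * 9.81 * ln(5.0) = 4783.9 m/s
dV2 = 365 * 9.81 * ln(4.7) = 5541.3 m/s
Total dV = 4783.9 + 5541.3 = 10325.2 m/s ~ 10325 m/s

10325 m/s


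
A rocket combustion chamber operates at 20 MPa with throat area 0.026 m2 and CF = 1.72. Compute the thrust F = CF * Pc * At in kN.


F = 1.72 * 20e6 * 0.026 = 894400.0 N = 894.4 kN

894.4 kN


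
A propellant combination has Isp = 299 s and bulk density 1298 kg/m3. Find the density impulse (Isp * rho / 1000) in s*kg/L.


rho*Isp = 299 * 1298 / 1000 = 388 s*kg/L

388 s*kg/L


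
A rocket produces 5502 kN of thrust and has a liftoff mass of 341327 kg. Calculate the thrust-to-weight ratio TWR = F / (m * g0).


TWR = 5502000 / (341327 * 9.81) = 1.64

1.64


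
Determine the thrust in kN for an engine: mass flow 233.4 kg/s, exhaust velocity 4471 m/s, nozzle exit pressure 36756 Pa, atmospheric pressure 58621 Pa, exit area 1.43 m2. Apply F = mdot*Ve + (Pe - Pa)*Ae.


F = 233.4 * 4471 + (36756 - 58621) * 1.43 = 1.0123e+06 N = 1012.3 kN

1012.3 kN


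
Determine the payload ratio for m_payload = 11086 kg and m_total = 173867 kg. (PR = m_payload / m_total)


PR = 11086 / 173867 = 0.0638

0.0638


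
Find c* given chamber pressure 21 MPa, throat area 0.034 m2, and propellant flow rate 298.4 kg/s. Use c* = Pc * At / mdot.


c* = 21e6 * 0.034 / 298.4 = 2393 m/s

2393 m/s
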